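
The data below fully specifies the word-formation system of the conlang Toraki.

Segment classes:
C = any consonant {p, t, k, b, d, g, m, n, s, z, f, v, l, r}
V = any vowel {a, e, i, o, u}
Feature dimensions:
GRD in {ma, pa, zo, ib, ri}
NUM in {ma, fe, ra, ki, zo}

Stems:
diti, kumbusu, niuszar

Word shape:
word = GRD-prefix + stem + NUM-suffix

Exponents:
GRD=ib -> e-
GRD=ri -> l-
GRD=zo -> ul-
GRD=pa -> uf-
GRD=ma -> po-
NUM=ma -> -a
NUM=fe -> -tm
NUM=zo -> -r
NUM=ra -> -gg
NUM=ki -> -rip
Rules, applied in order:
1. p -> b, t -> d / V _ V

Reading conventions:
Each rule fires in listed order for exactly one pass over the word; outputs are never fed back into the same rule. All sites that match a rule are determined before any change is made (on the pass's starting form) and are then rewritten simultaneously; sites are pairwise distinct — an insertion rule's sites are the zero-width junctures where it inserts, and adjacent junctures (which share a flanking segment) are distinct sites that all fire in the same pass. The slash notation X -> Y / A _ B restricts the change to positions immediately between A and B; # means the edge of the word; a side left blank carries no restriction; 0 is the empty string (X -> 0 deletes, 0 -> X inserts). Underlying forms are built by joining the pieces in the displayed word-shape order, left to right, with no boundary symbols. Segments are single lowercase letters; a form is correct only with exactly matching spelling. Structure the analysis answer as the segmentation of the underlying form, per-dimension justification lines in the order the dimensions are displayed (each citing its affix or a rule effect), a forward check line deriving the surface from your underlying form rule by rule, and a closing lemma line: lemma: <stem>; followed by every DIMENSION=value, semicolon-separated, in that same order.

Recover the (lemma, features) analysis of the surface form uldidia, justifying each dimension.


underlying: ul-diti-a
GRD=zo - signalled by the affix ul-
NUM=ma - signalled by the affix -a
check: ulditia -> uldidia
lemma: diti; GRD=zo; NUM=ma


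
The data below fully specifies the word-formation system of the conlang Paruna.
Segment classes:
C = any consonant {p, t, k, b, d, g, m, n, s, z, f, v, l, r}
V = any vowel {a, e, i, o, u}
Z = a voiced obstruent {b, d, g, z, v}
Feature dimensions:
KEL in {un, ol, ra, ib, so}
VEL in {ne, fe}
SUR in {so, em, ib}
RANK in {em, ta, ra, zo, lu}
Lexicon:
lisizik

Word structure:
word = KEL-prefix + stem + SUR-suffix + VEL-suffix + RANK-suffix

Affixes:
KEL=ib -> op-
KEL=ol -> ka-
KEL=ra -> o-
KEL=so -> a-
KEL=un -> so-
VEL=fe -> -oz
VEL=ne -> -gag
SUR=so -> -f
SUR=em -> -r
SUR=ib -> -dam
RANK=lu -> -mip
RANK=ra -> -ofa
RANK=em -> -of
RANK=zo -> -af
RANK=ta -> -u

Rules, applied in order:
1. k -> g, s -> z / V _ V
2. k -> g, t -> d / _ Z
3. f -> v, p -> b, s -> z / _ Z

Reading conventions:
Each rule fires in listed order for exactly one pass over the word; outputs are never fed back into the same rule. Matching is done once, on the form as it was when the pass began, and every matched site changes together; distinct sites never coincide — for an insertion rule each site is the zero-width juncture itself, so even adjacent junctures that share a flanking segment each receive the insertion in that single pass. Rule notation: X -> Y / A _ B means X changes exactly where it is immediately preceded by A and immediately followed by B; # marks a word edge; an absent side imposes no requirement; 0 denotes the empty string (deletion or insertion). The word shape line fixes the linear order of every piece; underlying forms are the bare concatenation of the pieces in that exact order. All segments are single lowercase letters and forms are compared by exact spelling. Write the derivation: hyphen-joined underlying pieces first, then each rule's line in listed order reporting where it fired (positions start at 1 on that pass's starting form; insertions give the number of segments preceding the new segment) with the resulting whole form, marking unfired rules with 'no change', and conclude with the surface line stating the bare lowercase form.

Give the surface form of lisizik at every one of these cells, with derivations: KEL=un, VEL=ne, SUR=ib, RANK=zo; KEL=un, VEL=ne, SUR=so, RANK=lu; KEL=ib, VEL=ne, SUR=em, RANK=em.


cell KEL=un, VEL=ne, SUR=ib, RANK=zo:
underlying: so-lisizik-dam-gag-af
1. k -> g, s -> z / V _ V: fires at position(s) 5: solizizikdamgagaf
2. k -> g, t -> d / _ Z: fires at position(s) 9: solizizigdamgagaf
3. f -> v, p -> b, s -> z / _ Z: no change
surface: solizizigdamgagaf

cell KEL=un, VEL=ne, SUR=so, RANK=lu:
underlying: so-lisizik-f-gag-mip
1. k -> g, s -> z / V _ V: fires at position(s) 5: solizizikfgagmip
2. k -> g, t -> d / _ Z: no change
3. f -> v, p -> b, s -> z / _ Z: fires at position(s) 10: solizizikvgagmip
surface: solizizikvgagmip

cell KEL=ib, VEL=ne, SUR=em, RANK=em:
underlying: op-lisizik-r-gag-of
1. k -> g, s -> z / V _ V: fires at position(s) 5: oplizizikrgagof
2. k -> g, t -> d / _ Z: no change
3. f -> v, p -> b, s -> z / _ Z: no change
surface: oplizizikrgagof


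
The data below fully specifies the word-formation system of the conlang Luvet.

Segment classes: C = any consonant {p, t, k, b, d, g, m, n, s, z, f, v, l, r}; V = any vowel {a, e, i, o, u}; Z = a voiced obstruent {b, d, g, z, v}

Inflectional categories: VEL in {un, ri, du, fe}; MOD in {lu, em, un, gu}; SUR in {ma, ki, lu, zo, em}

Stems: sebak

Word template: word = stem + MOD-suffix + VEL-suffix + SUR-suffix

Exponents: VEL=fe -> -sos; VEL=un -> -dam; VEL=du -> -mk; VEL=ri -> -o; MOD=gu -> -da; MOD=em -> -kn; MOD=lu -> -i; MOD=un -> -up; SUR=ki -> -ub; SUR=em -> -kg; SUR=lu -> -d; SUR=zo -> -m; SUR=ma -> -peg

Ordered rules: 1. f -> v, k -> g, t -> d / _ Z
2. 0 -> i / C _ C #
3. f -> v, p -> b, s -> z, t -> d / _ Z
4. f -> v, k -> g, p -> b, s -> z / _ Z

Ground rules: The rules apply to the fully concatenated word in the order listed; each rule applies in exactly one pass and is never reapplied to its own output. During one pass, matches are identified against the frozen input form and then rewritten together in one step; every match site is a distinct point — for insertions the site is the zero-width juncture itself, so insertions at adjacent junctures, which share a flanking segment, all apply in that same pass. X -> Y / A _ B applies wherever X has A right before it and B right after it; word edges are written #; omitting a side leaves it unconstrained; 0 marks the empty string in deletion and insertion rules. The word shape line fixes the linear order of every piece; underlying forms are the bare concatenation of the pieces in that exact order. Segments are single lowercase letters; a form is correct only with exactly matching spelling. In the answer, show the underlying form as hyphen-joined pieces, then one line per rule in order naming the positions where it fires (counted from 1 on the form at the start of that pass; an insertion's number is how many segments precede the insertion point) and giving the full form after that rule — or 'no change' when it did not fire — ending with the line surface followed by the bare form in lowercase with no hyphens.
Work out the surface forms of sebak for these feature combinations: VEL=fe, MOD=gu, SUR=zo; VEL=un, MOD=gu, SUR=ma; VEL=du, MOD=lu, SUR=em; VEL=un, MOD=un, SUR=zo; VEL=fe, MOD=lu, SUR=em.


cell VEL=fe, MOD=gu, SUR=zo:
underlying: sebak-da-sos-m
1. f -> v, k -> g, t -> d / _ Z: fires at position(s) 5: sebagdasosm
2. 0 -> i / C _ C #: inserts after position(s) 10: sebagdasosim
3. f -> v, p -> b, s -> z, t -> d / _ Z: no change
4. f -> v, k -> g, p -> b, s -> z / _ Z: no change
surface: sebagdasosim

cell VEL=un, MOD=gu, SUR=ma:
underlying: sebak-da-dam-peg
1. f -> v, k -> g, t -> d / _ Z: fires at position(s) 5: sebagdadampeg
2. 0 -> i / C _ C #: no change
3. f -> v, p -> b, s -> z, t -> d / _ Z: no change
4. f -> v, k -> g, p -> b, s -> z / _ Z: no change
surface: sebagdadampeg

cell VEL=du, MOD=lu, SUR=em:
underlying: sebak-i-mk-kg
1. f -> v, k -> g, t -> d / _ Z: fires at position(s) 9: sebakimkgg
2. 0 -> i / C _ C #: inserts after position(s) 9: sebakimkgig
3. f -> v, p -> b, s -> z, t -> d / _ Z: no change
4. f -> v, k -> g, p -> b, s -> z / _ Z: fires at position(s) 8: sebakimggig
surface: sebakimggig

cell VEL=un, MOD=un, SUR=zo:
underlying: sebak-up-dam-m
1. f -> v, k -> g, t -> d / _ Z: no change
2. 0 -> i / C _ C #: inserts after position(s) 10: sebakupdamim
3. f -> v, p -> b, s -> z, t -> d / _ Z: fires at position(s) 7: sebakubdamim
4. f -> v, k -> g, p -> b, s -> z / _ Z: no change
surface: sebakubdamim

cell VEL=fe, MOD=lu, SUR=em:
underlying: sebak-i-sos-kg
1. f -> v, k -> g, t -> d / _ Z: fires at position(s) 10: sebakisosgg
2. 0 -> i / C _ C #: inserts after position(s) 10: sebakisosgig
3. f -> v, p -> b, s -> z, t -> d / _ Z: fires at position(s) 9: sebakisozgig
4. f -> v, k -> g, p -> b, s -> z / _ Z: no change
surface: sebakisozgig


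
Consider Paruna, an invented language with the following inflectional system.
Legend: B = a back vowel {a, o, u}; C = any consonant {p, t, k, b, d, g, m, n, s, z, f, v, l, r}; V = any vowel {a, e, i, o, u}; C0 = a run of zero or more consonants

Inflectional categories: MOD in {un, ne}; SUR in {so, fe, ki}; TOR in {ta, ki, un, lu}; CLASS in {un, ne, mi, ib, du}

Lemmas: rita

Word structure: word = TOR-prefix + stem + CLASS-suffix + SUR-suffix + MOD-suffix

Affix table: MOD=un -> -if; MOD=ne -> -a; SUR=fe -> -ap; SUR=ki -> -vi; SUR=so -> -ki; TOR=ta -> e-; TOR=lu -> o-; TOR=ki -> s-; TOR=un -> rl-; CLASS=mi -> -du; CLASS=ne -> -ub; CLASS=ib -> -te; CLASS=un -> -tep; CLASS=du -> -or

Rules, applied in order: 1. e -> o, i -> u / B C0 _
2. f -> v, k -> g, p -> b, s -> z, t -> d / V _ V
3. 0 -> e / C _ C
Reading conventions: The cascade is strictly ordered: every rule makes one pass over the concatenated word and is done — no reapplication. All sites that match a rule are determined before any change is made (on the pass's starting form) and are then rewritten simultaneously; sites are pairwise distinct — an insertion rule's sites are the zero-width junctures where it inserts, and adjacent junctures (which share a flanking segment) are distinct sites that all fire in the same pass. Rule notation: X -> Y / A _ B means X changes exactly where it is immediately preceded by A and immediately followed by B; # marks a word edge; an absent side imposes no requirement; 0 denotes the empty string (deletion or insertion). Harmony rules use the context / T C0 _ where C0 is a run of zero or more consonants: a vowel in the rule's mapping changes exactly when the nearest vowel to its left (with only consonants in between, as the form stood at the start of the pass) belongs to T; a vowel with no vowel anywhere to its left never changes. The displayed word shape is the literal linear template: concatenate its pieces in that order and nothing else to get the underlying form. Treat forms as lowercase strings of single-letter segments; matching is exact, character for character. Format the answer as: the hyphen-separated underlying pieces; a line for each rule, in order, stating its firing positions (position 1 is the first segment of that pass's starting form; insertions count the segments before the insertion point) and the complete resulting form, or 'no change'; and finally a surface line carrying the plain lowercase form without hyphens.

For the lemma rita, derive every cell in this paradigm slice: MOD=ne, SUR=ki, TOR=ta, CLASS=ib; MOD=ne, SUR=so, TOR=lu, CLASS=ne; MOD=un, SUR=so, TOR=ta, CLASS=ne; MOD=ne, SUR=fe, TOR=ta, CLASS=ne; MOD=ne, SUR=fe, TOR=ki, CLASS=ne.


cell MOD=ne, SUR=ki, TOR=ta, CLASS=ib:
underlying: e-rita-te-vi-a
1. e -> o, i -> u / B C0 _: fires at position(s) 7: eritatovia
2. f -> v, k -> g, p -> b, s -> z, t -> d / V _ V: fires at position(s) 4, 6: eridadovia
3. 0 -> e / C _ C: no change
surface: eridadovia

cell MOD=ne, SUR=so, TOR=lu, CLASS=ne:
underlying: o-rita-ub-ki-a
1. e -> o, i -> u / B C0 _: fires at position(s) 3, 9: orutaubkua
2. f -> v, k -> g, p -> b, s -> z, t -> d / V _ V: fires at position(s) 4: orudaubkua
3. 0 -> e / C _ C: inserts after position(s) 7: orudaubekua
surface: orudaubekua

cell MOD=un, SUR=so, TOR=ta, CLASS=ne:
underlying: e-rita-ub-ki-if
1. e -> o, i -> u / B C0 _: fires at position(s) 9: eritaubkuif
2. f -> v, k -> g, p -> b, s -> z, t -> d / V _ V: fires at position(s) 4: eridaubkuif
3. 0 -> e / C _ C: inserts after position(s) 7: eridaubekuif
surface: eridaubekuif

cell MOD=ne, SUR=fe, TOR=ta, CLASS=ne:
underlying: e-rita-ub-ap-a
1. e -> o, i -> u / B C0 _: no change
2. f -> v, k -> g, p -> b, s -> z, t -> d / V _ V: fires at position(s) 4, 9: eridaubaba
3. 0 -> e / C _ C: no change
surface: eridaubaba

cell MOD=ne, SUR=fe, TOR=ki, CLASS=ne:
underlying: s-rita-ub-ap-a
1. e -> o, i -> u / B C0 _: no change
2. f -> v, k -> g, p -> b, s -> z, t -> d / V _ V: fires at position(s) 4, 9: sridaubaba
3. 0 -> e / C _ C: inserts after position(s) 1: seridaubaba
surface: seridaubaba


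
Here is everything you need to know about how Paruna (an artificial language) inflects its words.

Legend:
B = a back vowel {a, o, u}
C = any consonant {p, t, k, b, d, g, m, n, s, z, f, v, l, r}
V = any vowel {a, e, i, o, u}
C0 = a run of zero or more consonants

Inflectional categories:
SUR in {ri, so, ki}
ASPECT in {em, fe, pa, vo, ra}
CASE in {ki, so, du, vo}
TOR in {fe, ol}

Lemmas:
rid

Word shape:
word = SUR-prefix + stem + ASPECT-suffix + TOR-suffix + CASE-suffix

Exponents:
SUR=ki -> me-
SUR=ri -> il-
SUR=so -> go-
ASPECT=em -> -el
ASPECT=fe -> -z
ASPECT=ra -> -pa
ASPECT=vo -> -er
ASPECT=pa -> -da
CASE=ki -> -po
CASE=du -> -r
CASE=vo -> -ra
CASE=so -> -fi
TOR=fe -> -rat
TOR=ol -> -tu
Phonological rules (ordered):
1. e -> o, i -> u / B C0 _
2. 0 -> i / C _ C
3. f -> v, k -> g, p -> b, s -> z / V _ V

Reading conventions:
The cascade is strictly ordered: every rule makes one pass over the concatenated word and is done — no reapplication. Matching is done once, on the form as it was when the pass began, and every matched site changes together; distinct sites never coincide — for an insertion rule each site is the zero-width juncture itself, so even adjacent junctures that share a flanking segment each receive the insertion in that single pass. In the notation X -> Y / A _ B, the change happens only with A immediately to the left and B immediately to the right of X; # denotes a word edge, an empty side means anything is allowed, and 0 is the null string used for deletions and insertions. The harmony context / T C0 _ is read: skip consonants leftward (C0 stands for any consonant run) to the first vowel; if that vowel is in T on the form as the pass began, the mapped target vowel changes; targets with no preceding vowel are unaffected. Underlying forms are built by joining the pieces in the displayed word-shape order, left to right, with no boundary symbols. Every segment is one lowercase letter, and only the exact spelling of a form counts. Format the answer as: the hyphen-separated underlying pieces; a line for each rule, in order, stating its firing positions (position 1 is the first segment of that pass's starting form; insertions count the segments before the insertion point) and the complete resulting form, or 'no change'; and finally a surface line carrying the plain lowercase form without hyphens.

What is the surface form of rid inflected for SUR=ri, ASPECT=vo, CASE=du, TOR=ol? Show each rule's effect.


underlying: il-rid-er-tu-r
1. e -> o, i -> u / B C0 _: no change
2. 0 -> i / C _ C: inserts after position(s) 2, 7: ilirideritur
3. f -> v, k -> g, p -> b, s -> z / V _ V: no change
surface: ilirideritur


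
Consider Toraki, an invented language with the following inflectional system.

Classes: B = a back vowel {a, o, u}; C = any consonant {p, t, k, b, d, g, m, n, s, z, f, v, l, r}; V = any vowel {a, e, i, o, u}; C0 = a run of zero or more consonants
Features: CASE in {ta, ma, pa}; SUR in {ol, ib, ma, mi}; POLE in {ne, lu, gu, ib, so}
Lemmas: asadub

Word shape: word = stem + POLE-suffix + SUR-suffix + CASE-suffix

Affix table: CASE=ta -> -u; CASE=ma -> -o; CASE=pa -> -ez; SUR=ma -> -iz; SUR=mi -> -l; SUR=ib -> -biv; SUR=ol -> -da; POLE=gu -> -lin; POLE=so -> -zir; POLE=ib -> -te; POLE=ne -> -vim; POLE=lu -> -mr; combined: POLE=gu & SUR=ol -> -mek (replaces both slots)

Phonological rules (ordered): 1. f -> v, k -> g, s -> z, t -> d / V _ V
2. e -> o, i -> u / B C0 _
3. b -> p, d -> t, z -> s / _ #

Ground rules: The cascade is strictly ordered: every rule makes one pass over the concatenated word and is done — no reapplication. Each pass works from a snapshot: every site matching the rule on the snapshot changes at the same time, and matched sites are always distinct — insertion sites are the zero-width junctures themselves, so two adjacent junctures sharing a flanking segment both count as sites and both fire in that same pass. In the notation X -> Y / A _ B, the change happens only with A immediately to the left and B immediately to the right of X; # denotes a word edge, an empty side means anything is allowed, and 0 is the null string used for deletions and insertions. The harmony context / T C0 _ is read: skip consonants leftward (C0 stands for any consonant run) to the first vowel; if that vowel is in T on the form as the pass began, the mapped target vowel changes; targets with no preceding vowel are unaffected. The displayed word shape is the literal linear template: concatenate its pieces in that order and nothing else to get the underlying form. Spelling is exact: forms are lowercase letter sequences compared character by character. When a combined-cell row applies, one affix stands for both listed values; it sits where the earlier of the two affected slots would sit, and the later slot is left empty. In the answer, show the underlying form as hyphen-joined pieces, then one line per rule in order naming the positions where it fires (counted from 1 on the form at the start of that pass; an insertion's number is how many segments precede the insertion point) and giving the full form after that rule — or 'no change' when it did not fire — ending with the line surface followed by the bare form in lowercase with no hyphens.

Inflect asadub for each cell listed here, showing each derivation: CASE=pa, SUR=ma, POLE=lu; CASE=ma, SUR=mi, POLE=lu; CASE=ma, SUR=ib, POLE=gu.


cell CASE=pa, SUR=ma, POLE=lu:
underlying: asadub-mr-iz-ez
1. f -> v, k -> g, s -> z, t -> d / V _ V: fires at position(s) 2: azadubmrizez
2. e -> o, i -> u / B C0 _: fires at position(s) 9: azadubmruzez
3. b -> p, d -> t, z -> s / _ #: fires at position(s) 12: azadubmruzes
surface: azadubmruzes

cell CASE=ma, SUR=mi, POLE=lu:
underlying: asadub-mr-l-o
1. f -> v, k -> g, s -> z, t -> d / V _ V: fires at position(s) 2: azadubmrlo
2. e -> o, i -> u / B C0 _: no change
3. b -> p, d -> t, z -> s / _ #: no change
surface: azadubmrlo

cell CASE=ma, SUR=ib, POLE=gu:
underlying: asadub-lin-biv-o
1. f -> v, k -> g, s -> z, t -> d / V _ V: fires at position(s) 2: azadublinbivo
2. e -> o, i -> u / B C0 _: fires at position(s) 8: azadublunbivo
3. b -> p, d -> t, z -> s / _ #: no change
surface: azadublunbivo


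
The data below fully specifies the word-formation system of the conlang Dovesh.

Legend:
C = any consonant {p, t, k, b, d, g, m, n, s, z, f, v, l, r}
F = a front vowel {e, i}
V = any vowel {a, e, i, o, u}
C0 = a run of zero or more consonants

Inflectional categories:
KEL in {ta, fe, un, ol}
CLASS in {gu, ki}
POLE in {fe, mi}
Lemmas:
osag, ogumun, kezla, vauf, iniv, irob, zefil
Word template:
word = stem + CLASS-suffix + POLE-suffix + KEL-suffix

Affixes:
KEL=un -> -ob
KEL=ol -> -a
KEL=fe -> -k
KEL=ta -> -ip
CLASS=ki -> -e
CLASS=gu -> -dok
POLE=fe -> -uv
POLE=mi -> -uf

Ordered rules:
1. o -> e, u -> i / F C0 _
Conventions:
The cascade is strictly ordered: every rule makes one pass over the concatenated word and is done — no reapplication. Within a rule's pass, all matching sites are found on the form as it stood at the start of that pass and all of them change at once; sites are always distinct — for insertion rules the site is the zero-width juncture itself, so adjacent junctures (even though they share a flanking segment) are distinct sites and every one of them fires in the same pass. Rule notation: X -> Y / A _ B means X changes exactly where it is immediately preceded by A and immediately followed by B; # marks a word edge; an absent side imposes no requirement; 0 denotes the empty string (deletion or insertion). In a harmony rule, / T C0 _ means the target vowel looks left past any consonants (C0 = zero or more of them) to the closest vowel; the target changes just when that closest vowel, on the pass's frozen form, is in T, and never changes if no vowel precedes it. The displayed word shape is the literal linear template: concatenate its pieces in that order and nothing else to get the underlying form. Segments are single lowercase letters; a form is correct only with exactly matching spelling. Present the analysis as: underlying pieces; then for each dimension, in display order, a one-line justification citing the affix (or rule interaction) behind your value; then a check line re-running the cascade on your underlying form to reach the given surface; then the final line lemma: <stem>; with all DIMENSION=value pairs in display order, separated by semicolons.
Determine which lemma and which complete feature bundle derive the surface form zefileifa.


underlying: zefil-e-uf-a
KEL=ol - signalled by the affix -a
CLASS=ki - signalled by the affix -e
POLE=mi - signalled by the affix -uf
check: zefileufa -> zefileifa
lemma: zefil; KEL=ol; CLASS=ki; POLE=mi


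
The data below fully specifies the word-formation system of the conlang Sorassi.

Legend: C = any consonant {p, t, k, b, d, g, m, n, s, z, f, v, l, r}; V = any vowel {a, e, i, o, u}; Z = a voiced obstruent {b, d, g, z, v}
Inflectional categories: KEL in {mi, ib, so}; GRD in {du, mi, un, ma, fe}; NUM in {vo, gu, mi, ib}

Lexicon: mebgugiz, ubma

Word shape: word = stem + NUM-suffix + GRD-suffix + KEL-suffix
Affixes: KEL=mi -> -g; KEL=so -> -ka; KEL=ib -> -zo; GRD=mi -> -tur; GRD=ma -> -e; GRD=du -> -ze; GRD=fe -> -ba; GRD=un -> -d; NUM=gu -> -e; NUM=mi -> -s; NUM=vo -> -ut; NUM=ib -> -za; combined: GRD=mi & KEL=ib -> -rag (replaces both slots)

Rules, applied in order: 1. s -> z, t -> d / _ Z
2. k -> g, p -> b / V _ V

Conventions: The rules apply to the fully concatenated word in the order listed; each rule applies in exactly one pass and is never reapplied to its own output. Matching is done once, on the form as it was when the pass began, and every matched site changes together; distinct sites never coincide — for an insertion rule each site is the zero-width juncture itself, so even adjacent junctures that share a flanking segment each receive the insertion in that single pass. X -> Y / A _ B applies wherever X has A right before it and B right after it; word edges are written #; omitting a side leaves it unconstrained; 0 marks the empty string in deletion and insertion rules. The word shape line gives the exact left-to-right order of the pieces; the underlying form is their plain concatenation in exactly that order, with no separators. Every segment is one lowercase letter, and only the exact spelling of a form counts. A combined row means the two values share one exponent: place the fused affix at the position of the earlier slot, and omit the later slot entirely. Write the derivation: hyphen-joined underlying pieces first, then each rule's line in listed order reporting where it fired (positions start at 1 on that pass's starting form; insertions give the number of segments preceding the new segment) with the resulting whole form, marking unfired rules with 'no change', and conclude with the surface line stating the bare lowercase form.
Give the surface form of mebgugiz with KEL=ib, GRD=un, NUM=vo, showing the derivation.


underlying: mebgugiz-ut-d-zo
1. s -> z, t -> d / _ Z: fires at position(s) 10: mebgugizuddzo
2. k -> g, p -> b / V _ V: no change
surface: mebgugizuddzo


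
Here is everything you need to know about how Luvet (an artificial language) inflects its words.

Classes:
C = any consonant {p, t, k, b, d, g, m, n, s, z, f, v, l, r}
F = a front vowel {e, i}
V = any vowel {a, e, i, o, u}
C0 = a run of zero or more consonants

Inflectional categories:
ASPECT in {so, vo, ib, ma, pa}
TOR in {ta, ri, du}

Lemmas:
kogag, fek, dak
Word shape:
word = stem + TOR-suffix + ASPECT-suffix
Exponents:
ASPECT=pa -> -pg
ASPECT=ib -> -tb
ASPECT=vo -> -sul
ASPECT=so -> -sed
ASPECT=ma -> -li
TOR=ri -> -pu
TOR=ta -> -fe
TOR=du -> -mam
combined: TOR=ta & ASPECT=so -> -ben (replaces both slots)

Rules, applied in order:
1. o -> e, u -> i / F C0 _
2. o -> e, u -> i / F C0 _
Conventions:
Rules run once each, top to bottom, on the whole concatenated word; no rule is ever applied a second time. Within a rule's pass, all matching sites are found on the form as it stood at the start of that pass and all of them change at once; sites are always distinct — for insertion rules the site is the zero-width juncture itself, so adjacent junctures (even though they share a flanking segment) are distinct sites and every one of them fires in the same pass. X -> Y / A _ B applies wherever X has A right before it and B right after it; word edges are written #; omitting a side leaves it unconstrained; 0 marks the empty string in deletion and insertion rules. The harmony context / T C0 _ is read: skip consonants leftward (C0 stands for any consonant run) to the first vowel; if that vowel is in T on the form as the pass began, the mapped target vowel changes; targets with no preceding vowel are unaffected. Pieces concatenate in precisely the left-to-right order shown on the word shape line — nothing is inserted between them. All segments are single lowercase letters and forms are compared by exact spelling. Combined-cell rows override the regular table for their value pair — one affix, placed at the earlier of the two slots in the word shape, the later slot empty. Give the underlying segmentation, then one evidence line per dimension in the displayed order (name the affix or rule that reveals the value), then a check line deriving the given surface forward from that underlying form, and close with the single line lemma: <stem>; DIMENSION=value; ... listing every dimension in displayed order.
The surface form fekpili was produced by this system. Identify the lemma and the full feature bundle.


underlying: fek-pu-li
ASPECT=ma - signalled by the affix -li
TOR=ri - signalled by the affix -pu
check: fekpuli -> fekpili -> fekpili
lemma: fek; ASPECT=ma; TOR=ri


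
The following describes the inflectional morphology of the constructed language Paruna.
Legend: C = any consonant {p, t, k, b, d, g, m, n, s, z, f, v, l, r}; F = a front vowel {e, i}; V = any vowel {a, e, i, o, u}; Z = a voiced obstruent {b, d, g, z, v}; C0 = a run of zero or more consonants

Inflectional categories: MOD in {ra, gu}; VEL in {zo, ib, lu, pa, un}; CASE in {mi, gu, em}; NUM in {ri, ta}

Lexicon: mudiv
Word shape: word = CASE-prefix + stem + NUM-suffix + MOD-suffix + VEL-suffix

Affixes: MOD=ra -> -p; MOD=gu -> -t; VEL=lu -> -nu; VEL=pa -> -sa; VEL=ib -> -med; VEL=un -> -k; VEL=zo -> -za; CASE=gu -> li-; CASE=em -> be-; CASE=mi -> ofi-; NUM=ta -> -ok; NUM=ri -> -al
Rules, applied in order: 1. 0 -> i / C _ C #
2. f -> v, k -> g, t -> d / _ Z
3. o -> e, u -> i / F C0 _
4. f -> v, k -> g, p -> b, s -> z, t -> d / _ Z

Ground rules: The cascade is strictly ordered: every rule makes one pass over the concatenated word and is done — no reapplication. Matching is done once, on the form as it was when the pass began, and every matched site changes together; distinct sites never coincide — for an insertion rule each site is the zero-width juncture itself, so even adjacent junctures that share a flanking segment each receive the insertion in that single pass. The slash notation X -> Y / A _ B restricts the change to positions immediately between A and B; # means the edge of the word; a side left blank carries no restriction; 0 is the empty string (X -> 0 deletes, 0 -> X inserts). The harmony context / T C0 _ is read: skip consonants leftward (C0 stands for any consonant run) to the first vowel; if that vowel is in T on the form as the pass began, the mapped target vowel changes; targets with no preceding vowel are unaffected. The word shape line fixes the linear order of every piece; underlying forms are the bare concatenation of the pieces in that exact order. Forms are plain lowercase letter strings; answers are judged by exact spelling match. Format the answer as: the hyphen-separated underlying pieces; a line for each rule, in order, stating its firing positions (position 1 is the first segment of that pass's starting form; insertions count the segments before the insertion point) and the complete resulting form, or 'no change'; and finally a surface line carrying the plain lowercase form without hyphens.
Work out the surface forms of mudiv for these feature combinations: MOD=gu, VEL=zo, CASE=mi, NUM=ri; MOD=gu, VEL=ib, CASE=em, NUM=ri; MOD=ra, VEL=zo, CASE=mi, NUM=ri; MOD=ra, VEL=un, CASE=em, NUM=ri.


cell MOD=gu, VEL=zo, CASE=mi, NUM=ri:
underlying: ofi-mudiv-al-t-za
1. 0 -> i / C _ C #: no change
2. f -> v, k -> g, t -> d / _ Z: fires at position(s) 11: ofimudivaldza
3. o -> e, u -> i / F C0 _: fires at position(s) 5: ofimidivaldza
4. f -> v, k -> g, p -> b, s -> z, t -> d / _ Z: no change
surface: ofimidivaldza

cell MOD=gu, VEL=ib, CASE=em, NUM=ri:
underlying: be-mudiv-al-t-med
1. 0 -> i / C _ C #: no change
2. f -> v, k -> g, t -> d / _ Z: no change
3. o -> e, u -> i / F C0 _: fires at position(s) 4: bemidivaltmed
4. f -> v, k -> g, p -> b, s -> z, t -> d / _ Z: no change
surface: bemidivaltmed

cell MOD=ra, VEL=zo, CASE=mi, NUM=ri:
underlying: ofi-mudiv-al-p-za
1. 0 -> i / C _ C #: no change
2. f -> v, k -> g, t -> d / _ Z: no change
3. o -> e, u -> i / F C0 _: fires at position(s) 5: ofimidivalpza
4. f -> v, k -> g, p -> b, s -> z, t -> d / _ Z: fires at position(s) 11: ofimidivalbza
surface: ofimidivalbza

cell MOD=ra, VEL=un, CASE=em, NUM=ri:
underlying: be-mudiv-al-p-k
1. 0 -> i / C _ C #: inserts after position(s) 10: bemudivalpik
2. f -> v, k -> g, t -> d / _ Z: no change
3. o -> e, u -> i / F C0 _: fires at position(s) 4: bemidivalpik
4. f -> v, k -> g, p -> b, s -> z, t -> d / _ Z: no change
surface: bemidivalpik


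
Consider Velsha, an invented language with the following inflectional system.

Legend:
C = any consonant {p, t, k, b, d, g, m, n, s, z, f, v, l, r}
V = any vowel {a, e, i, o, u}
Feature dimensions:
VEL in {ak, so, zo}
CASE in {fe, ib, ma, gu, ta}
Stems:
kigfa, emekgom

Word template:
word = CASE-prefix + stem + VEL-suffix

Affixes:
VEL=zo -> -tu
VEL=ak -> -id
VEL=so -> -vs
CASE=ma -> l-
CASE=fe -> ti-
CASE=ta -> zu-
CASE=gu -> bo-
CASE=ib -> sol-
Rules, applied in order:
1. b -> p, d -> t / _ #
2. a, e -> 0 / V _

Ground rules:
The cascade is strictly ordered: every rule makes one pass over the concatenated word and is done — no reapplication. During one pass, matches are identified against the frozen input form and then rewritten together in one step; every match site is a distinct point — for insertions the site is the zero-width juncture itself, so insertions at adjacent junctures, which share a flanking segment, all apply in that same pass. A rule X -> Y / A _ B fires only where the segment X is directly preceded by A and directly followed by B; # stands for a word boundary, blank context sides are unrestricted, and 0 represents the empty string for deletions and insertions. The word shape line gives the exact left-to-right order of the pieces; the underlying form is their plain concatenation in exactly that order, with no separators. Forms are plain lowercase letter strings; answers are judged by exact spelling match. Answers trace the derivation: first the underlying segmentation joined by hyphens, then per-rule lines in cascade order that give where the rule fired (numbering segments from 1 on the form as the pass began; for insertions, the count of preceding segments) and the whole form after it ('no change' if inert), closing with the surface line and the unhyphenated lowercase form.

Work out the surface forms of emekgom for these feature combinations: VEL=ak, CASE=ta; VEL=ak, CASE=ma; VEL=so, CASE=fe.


cell VEL=ak, CASE=ta:
underlying: zu-emekgom-id
1. b -> p, d -> t / _ #: fires at position(s) 11: zuemekgomit
2. a, e -> 0 / V _: fires at position(s) 3: zumekgomit
surface: zumekgomit

cell VEL=ak, CASE=ma:
underlying: l-emekgom-id
1. b -> p, d -> t / _ #: fires at position(s) 10: lemekgomit
2. a, e -> 0 / V _: no change
surface: lemekgomit

cell VEL=so, CASE=fe:
underlying: ti-emekgom-vs
1. b -> p, d -> t / _ #: no change
2. a, e -> 0 / V _: fires at position(s) 3: timekgomvs
surface: timekgomvs


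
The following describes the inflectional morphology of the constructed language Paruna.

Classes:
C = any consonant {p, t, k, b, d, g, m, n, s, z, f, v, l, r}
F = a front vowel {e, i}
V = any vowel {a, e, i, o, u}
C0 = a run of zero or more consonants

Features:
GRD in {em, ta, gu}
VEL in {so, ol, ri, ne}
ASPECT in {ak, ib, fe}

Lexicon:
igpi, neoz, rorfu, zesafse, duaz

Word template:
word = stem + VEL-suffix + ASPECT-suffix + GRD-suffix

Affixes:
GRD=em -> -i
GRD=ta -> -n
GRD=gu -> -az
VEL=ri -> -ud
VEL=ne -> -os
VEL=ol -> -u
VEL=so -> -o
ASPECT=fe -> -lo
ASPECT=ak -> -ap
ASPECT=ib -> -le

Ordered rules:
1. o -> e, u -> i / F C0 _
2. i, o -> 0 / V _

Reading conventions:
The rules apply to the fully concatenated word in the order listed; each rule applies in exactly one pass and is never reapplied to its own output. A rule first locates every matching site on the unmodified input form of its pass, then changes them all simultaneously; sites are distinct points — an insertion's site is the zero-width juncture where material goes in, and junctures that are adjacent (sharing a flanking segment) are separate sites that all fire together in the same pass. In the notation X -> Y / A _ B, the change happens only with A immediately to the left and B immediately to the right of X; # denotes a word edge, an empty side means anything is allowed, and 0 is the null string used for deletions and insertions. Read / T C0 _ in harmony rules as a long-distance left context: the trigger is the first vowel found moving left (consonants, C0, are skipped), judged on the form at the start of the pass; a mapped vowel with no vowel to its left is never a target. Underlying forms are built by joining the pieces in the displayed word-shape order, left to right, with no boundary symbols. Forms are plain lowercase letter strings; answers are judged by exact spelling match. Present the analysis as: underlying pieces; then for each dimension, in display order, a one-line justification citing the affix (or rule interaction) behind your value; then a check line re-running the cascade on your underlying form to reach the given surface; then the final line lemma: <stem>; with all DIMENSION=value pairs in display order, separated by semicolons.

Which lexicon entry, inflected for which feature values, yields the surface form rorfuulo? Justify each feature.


underlying: rorfu-u-lo-i
GRD=em - signalled by the affix -i
VEL=ol - signalled by the affix -u
ASPECT=fe - signalled by the affix -lo
check: rorfuuloi -> rorfuuloi -> rorfuulo
lemma: rorfu; GRD=em; VEL=ol; ASPECT=fe


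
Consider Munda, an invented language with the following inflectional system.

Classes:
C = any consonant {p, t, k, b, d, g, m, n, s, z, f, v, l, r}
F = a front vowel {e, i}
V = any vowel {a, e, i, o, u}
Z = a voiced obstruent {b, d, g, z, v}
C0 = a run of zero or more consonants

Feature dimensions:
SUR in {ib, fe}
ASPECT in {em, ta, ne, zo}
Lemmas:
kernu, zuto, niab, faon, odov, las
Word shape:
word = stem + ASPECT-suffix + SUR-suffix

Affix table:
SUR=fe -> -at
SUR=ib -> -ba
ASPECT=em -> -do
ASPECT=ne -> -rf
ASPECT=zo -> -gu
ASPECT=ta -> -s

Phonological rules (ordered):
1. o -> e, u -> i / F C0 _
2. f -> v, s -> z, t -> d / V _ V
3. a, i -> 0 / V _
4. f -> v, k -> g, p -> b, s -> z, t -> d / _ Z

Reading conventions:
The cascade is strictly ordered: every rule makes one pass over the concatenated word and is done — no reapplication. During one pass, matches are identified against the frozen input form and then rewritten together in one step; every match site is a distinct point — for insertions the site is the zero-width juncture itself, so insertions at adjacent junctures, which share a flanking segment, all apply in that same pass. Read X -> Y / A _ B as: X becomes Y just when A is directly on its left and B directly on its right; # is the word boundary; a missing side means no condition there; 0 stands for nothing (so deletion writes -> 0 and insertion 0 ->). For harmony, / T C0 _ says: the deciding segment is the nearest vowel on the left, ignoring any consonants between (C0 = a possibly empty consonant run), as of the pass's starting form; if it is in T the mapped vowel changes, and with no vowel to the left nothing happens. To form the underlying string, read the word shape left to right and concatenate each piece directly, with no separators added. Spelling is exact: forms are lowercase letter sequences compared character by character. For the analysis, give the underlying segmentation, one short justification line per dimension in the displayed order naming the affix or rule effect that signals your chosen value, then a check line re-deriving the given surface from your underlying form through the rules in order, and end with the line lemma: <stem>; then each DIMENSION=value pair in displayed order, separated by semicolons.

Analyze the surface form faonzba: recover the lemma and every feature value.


underlying: faon-s-ba
SUR=ib - signalled by the affix -ba
ASPECT=ta - signalled by the affix -s
check: faonsba -> faonsba -> faonsba -> faonsba -> faonzba
lemma: faon; SUR=ib; ASPECT=ta


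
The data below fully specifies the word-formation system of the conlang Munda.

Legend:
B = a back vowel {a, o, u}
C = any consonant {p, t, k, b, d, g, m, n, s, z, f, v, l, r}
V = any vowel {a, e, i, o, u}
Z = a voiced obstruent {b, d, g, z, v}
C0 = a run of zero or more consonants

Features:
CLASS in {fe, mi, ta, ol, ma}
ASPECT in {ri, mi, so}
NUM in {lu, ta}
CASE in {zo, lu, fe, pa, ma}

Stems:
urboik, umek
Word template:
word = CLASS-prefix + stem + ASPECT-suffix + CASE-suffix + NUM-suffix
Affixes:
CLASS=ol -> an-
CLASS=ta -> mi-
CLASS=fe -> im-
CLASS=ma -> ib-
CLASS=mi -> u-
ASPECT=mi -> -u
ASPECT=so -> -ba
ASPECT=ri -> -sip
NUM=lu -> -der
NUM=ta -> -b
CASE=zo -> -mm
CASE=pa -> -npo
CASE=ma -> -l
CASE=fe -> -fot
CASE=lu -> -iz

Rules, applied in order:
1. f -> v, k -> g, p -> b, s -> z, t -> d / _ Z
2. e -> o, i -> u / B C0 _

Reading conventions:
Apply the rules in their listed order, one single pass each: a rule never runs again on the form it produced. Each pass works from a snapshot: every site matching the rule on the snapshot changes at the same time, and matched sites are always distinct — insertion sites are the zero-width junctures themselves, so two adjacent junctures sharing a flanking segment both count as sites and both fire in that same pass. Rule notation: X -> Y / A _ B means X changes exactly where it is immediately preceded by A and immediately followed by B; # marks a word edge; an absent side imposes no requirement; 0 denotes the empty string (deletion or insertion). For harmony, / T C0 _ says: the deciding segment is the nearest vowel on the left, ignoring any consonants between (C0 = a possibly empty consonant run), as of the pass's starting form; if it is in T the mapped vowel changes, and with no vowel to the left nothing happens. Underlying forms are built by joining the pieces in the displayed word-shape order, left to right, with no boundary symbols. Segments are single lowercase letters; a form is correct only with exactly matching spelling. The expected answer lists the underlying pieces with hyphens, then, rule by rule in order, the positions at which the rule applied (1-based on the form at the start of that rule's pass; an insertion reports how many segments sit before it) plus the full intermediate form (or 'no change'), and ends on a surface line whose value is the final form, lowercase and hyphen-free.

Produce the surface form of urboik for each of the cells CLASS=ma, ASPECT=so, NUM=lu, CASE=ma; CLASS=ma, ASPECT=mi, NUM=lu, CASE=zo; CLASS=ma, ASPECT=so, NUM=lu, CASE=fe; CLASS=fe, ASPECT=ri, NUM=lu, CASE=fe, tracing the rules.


cell CLASS=ma, ASPECT=so, NUM=lu, CASE=ma:
underlying: ib-urboik-ba-l-der
1. f -> v, k -> g, p -> b, s -> z, t -> d / _ Z: fires at position(s) 8: iburboigbalder
2. e -> o, i -> u / B C0 _: fires at position(s) 7, 13: iburbougbaldor
surface: iburbougbaldor

cell CLASS=ma, ASPECT=mi, NUM=lu, CASE=zo:
underlying: ib-urboik-u-mm-der
1. f -> v, k -> g, p -> b, s -> z, t -> d / _ Z: no change
2. e -> o, i -> u / B C0 _: fires at position(s) 7, 13: iburboukummdor
surface: iburboukummdor

cell CLASS=ma, ASPECT=so, NUM=lu, CASE=fe:
underlying: ib-urboik-ba-fot-der
1. f -> v, k -> g, p -> b, s -> z, t -> d / _ Z: fires at position(s) 8, 13: iburboigbafodder
2. e -> o, i -> u / B C0 _: fires at position(s) 7, 15: iburbougbafoddor
surface: iburbougbafoddor

cell CLASS=fe, ASPECT=ri, NUM=lu, CASE=fe:
underlying: im-urboik-sip-fot-der
1. f -> v, k -> g, p -> b, s -> z, t -> d / _ Z: fires at position(s) 14: imurboiksipfodder
2. e -> o, i -> u / B C0 _: fires at position(s) 7, 16: imurbouksipfoddor
surface: imurbouksipfoddor
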